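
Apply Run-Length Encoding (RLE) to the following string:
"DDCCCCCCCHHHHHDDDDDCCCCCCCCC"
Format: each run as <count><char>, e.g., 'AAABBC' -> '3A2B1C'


Scanning runs left to right:
  i=0: run of 'D' x 2 -> '2D'
  i=2: run of 'C' x 7 -> '7C'
  i=9: run of 'H' x 5 -> '5H'
  i=14: run of 'D' x 5 -> '5D'
  i=19: run of 'C' x 9 -> '9C'

RLE = 2D7C5H5D9C


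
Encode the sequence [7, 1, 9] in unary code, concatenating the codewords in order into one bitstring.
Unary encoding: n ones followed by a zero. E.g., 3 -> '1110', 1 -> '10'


Encode each number as n ones followed by a terminating 0:
  7 -> 11111110 (8 bits)
  1 -> 10 (2 bits)
  9 -> 1111111110 (10 bits)
Total length = 8 + 2 + 10 = 20 bits.

Unary([7, 1, 9]) = 11111110101111111110 (20 bits)


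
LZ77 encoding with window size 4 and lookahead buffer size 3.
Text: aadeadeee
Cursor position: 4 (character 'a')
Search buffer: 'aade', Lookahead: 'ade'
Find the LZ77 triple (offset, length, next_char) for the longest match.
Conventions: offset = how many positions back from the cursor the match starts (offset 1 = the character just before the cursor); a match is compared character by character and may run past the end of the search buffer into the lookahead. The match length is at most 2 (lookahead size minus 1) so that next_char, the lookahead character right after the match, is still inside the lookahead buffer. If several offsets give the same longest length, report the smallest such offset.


Try each offset into the search buffer:
  offset=1 (pos 3, char 'e'): match length 0
  offset=2 (pos 2, char 'd'): match length 0
  offset=3 (pos 1, char 'a'): match length 2
  offset=4 (pos 0, char 'a'): match length 1
Longest match has length 2 at offset 3.
next_char = character at position 4 + 2 = 6 -> 'e'

Best match: offset=3, length=2 (matching 'ad' starting at position 1)
LZ77 triple: (3, 2, 'e')


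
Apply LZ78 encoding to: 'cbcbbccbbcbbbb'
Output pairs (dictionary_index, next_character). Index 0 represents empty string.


LZ78 encoding steps:
Dictionary: {0: ''}
Step 1: w='' (idx 0), next='c' -> output (0, 'c'), add 'c' as idx 1
Step 2: w='' (idx 0), next='b' -> output (0, 'b'), add 'b' as idx 2
Step 3: w='c' (idx 1), next='b' -> output (1, 'b'), add 'cb' as idx 3
Step 4: w='b' (idx 2), next='c' -> output (2, 'c'), add 'bc' as idx 4
Step 5: w='cb' (idx 3), next='b' -> output (3, 'b'), add 'cbb' as idx 5
Step 6: w='cbb' (idx 5), next='b' -> output (5, 'b'), add 'cbbb' as idx 6
Step 7: w='b' (idx 2), end of input -> output (2, '')


Encoded: [(0, 'c'), (0, 'b'), (1, 'b'), (2, 'c'), (3, 'b'), (5, 'b'), (2, '')]


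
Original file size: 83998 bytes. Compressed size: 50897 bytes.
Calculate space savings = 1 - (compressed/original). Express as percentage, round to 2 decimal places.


ratio = compressed/original = 50897/83998 = 0.605931
savings = 1 - ratio = 1 - 0.605931 = 0.394069
as a percentage: 0.394069 * 100 = 39.41%

Space savings = 1 - 50897/83998 = 39.41%


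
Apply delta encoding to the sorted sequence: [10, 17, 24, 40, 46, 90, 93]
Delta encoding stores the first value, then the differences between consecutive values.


First value: 10
Deltas:
  17 - 10 = 7
  24 - 17 = 7
  40 - 24 = 16
  46 - 40 = 6
  90 - 46 = 44
  93 - 90 = 3


Delta encoded: [10, 7, 7, 16, 6, 44, 3]


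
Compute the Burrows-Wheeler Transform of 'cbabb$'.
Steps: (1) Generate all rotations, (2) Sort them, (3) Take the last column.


Rotations (sorted):
  0: $cbabb -> last char: b
  1: abb$cb -> last char: b
  2: b$cbab -> last char: b
  3: babb$c -> last char: c
  4: bb$cba -> last char: a
  5: cbabb$ -> last char: $


BWT = bbbca$


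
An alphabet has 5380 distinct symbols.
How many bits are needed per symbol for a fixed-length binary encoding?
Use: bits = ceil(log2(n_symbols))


log2(5380) = 12.3934
Bracket: 2^12 = 4096 < 5380 <= 2^13 = 8192
So ceil(log2(5380)) = 13

bits = ceil(log2(5380)) = ceil(12.3934) = 13 bits


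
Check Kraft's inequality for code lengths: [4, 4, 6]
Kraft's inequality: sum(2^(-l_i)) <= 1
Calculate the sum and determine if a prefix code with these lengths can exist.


Sum = 2^(-4) + 2^(-4) + 2^(-6)
    = 0.0625 + 0.0625 + 0.015625
    = 9/64 = 0.140625
Since 0.140625 <= 1, Kraft's inequality IS satisfied.
A prefix code with these lengths CAN exist.

Kraft sum = 0.140625. Satisfied.


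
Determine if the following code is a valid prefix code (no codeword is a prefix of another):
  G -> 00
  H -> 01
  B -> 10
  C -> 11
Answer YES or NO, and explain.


Checking each pair (does one codeword prefix another?):
  G='00' vs H='01': no prefix
  G='00' vs B='10': no prefix
  G='00' vs C='11': no prefix
  H='01' vs G='00': no prefix
  H='01' vs B='10': no prefix
  H='01' vs C='11': no prefix
  B='10' vs G='00': no prefix
  B='10' vs H='01': no prefix
  B='10' vs C='11': no prefix
  C='11' vs G='00': no prefix
  C='11' vs H='01': no prefix
  C='11' vs B='10': no prefix
No violation found over all pairs.

YES -- this is a valid prefix code. No codeword is a prefix of any other codeword.


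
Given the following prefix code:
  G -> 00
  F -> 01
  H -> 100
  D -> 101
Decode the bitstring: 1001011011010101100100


Decoding step by step:
Bits 100 -> H
Bits 101 -> D
Bits 101 -> D
Bits 101 -> D
Bits 01 -> F
Bits 01 -> F
Bits 100 -> H
Bits 100 -> H


Decoded message: HDDDFFHH


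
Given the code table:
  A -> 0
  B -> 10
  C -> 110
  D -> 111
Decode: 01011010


Decoding:
0 -> A
10 -> B
110 -> C
10 -> B


Result: ABCB


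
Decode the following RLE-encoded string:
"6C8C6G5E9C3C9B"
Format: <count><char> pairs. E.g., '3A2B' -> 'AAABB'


Expanding each <count><char> pair:
  6C -> 'CCCCCC'
  8C -> 'CCCCCCCC'
  6G -> 'GGGGGG'
  5E -> 'EEEEE'
  9C -> 'CCCCCCCCC'
  3C -> 'CCC'
  9B -> 'BBBBBBBBB'

Decoded = CCCCCCCCCCCCCCGGGGGGEEEEECCCCCCCCCCCCBBBBBBBBB


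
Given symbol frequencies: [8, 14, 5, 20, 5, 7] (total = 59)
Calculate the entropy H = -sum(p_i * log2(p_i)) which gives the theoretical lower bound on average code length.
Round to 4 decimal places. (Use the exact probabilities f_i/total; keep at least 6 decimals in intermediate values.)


Per-symbol terms -p_i * log2(p_i) with p_i = f_i/59:
  p = 8/59 = 0.135593: log2(p) = -2.882643, -p*log2(p) = 0.390867
  p = 14/59 = 0.237288: log2(p) = -2.075288, -p*log2(p) = 0.492441
  p = 5/59 = 0.084746: log2(p) = -3.560715, -p*log2(p) = 0.301756
  p = 20/59 = 0.338983: log2(p) = -1.560715, -p*log2(p) = 0.529056
  p = 5/59 = 0.084746: log2(p) = -3.560715, -p*log2(p) = 0.301756
  p = 7/59 = 0.118644: log2(p) = -3.075288, -p*log2(p) = 0.364865
H = 0.390867 + 0.492441 + 0.301756 + 0.529056 + 0.301756 + 0.364865 = 2.380741

H = 2.3807 bits/symbol


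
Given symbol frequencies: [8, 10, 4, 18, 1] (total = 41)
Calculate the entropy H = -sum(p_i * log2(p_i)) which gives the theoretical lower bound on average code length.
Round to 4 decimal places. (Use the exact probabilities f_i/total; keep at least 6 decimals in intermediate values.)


Per-symbol terms -p_i * log2(p_i) with p_i = f_i/41:
  p = 8/41 = 0.195122: log2(p) = -2.357552, -p*log2(p) = 0.460010
  p = 10/41 = 0.243902: log2(p) = -2.035624, -p*log2(p) = 0.496494
  p = 4/41 = 0.097561: log2(p) = -3.357552, -p*log2(p) = 0.327566
  p = 18/41 = 0.439024: log2(p) = -1.187627, -p*log2(p) = 0.521397
  p = 1/41 = 0.024390: log2(p) = -5.357552, -p*log2(p) = 0.130672
H = 0.460010 + 0.496494 + 0.327566 + 0.521397 + 0.130672 = 1.936139

H = 1.9361 bits/symbol


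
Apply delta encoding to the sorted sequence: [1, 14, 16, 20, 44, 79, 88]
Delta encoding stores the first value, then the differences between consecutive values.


First value: 1
Deltas:
  14 - 1 = 13
  16 - 14 = 2
  20 - 16 = 4
  44 - 20 = 24
  79 - 44 = 35
  88 - 79 = 9


Delta encoded: [1, 13, 2, 4, 24, 35, 9]


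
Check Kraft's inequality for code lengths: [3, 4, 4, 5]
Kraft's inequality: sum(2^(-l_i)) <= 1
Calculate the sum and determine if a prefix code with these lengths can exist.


Sum = 2^(-3) + 2^(-4) + 2^(-4) + 2^(-5)
    = 0.125 + 0.0625 + 0.0625 + 0.03125
    = 9/32 = 0.28125
Since 0.28125 <= 1, Kraft's inequality IS satisfied.
A prefix code with these lengths CAN exist.

Kraft sum = 0.28125. Satisfied.


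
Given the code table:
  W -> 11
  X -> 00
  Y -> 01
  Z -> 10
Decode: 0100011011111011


Decoding:
01 -> Y
00 -> X
01 -> Y
10 -> Z
11 -> W
11 -> W
10 -> Z
11 -> W


Result: YXYZWWZW


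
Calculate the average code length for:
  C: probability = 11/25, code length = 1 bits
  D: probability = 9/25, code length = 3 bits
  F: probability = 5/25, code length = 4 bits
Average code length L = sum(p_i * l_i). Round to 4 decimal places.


Weighted contributions p_i * l_i:
  C: (11/25) * 1 = 11/25
  D: (9/25) * 3 = 27/25
  F: (5/25) * 4 = 20/25
Sum = (11 + 27 + 20)/25 = 58/25

L = 58/25 = 2.3200 bits/symbol


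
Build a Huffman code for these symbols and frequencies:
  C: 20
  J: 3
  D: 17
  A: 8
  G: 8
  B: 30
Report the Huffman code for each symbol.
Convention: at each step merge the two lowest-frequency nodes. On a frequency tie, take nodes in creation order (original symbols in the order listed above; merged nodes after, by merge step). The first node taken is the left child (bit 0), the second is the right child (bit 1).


Huffman tree construction:
Step 1: Merge J(3) + A(8) = 11
Step 2: Merge G(8) + (J+A)(11) = 19
Step 3: Merge D(17) + (G+(J+A))(19) = 36
Step 4: Merge C(20) + B(30) = 50
Step 5: Merge (D+(G+(J+A)))(36) + (C+B)(50) = 86
Read each symbol's code off the tree from the root (left child = 0, right child = 1).

Codes:
  C: 10 (length 2)
  J: 0110 (length 4)
  D: 00 (length 2)
  A: 0111 (length 4)
  G: 010 (length 3)
  B: 11 (length 2)
Average code length: 202/86 = 2.3488 bits/symbol


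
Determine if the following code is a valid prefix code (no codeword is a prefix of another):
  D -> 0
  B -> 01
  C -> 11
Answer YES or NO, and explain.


Checking each pair (does one codeword prefix another?):
  D='0' vs B='01': prefix -- VIOLATION

NO -- this is NOT a valid prefix code. D (0) is a prefix of B (01).


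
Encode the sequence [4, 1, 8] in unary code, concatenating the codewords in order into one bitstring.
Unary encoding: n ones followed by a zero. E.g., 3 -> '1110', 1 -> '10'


Encode each number as n ones followed by a terminating 0:
  4 -> 11110 (5 bits)
  1 -> 10 (2 bits)
  8 -> 111111110 (9 bits)
Total length = 5 + 2 + 9 = 16 bits.

Unary([4, 1, 8]) = 1111010111111110 (16 bits)


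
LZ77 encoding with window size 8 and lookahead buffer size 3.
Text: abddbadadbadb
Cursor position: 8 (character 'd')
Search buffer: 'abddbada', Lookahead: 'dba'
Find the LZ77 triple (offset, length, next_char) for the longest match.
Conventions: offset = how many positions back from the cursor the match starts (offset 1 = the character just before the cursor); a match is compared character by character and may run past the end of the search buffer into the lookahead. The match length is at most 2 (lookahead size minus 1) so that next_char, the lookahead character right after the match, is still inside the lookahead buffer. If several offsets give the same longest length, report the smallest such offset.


Try each offset into the search buffer:
  offset=1 (pos 7, char 'a'): match length 0
  offset=2 (pos 6, char 'd'): match length 1
  offset=3 (pos 5, char 'a'): match length 0
  offset=4 (pos 4, char 'b'): match length 0
  offset=5 (pos 3, char 'd'): match length 2
  offset=6 (pos 2, char 'd'): match length 1
  offset=7 (pos 1, char 'b'): match length 0
  offset=8 (pos 0, char 'a'): match length 0
Longest match has length 2 at offset 5.
next_char = character at position 8 + 2 = 10 -> 'a'

Best match: offset=5, length=2 (matching 'db' starting at position 3)
LZ77 triple: (5, 2, 'a')


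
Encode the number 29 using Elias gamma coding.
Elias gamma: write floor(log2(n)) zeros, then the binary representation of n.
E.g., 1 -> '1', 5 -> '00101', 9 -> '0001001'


num_bits = floor(log2(29)) + 1 = 5
leading_zeros = num_bits - 1 = 4
binary(29) = 11101

Elias gamma(29) = '0000' + '11101' = 000011101 (9 bits)


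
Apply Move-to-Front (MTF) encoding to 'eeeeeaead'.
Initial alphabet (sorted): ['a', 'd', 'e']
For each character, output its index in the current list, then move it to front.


MTF encoding:
'e': index 2 in ['a', 'd', 'e'] -> ['e', 'a', 'd']
'e': index 0 in ['e', 'a', 'd'] -> ['e', 'a', 'd']
'e': index 0 in ['e', 'a', 'd'] -> ['e', 'a', 'd']
'e': index 0 in ['e', 'a', 'd'] -> ['e', 'a', 'd']
'e': index 0 in ['e', 'a', 'd'] -> ['e', 'a', 'd']
'a': index 1 in ['e', 'a', 'd'] -> ['a', 'e', 'd']
'e': index 1 in ['a', 'e', 'd'] -> ['e', 'a', 'd']
'a': index 1 in ['e', 'a', 'd'] -> ['a', 'e', 'd']
'd': index 2 in ['a', 'e', 'd'] -> ['d', 'a', 'e']


Output: [2, 0, 0, 0, 0, 1, 1, 1, 2]


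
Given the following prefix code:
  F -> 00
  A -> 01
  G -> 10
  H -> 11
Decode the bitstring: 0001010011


Decoding step by step:
Bits 00 -> F
Bits 01 -> A
Bits 01 -> A
Bits 00 -> F
Bits 11 -> H


Decoded message: FAAFH


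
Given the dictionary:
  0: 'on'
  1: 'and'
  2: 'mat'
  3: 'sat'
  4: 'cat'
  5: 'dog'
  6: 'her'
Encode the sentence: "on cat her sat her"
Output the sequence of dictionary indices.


Look up each word in the dictionary:
  'on' -> 0
  'cat' -> 4
  'her' -> 6
  'sat' -> 3
  'her' -> 6

Encoded: [0, 4, 6, 3, 6]


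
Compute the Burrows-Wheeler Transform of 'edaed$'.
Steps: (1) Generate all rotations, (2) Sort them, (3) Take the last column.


Rotations (sorted):
  0: $edaed -> last char: d
  1: aed$ed -> last char: d
  2: d$edae -> last char: e
  3: daed$e -> last char: e
  4: ed$eda -> last char: a
  5: edaed$ -> last char: $


BWT = ddeea$


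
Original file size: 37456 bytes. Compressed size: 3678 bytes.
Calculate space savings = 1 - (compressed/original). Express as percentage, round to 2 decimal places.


ratio = compressed/original = 3678/37456 = 0.098195
savings = 1 - ratio = 1 - 0.098195 = 0.901805
as a percentage: 0.901805 * 100 = 90.18%

Space savings = 1 - 3678/37456 = 90.18%


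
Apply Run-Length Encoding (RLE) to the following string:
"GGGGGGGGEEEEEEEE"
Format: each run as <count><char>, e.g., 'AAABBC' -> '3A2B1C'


Scanning runs left to right:
  i=0: run of 'G' x 8 -> '8G'
  i=8: run of 'E' x 8 -> '8E'

RLE = 8G8E


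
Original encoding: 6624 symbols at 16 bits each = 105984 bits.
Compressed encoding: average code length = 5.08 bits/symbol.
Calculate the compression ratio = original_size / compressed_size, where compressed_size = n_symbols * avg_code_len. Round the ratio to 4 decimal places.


original_size = n_symbols * orig_bits = 6624 * 16 = 105984 bits
compressed_size = n_symbols * avg_code_len = 6624 * 5.08 = 33649.92 bits
ratio = original_size / compressed_size = 105984 / 33649.92 = 3.1496

Compression ratio = 3.1496


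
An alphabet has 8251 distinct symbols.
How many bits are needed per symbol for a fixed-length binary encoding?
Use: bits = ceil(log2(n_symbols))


log2(8251) = 13.0104
Bracket: 2^13 = 8192 < 8251 <= 2^14 = 16384
So ceil(log2(8251)) = 14

bits = ceil(log2(8251)) = ceil(13.0104) = 14 bits


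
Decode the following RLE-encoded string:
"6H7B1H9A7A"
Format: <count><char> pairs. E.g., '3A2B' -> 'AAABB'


Expanding each <count><char> pair:
  6H -> 'HHHHHH'
  7B -> 'BBBBBBB'
  1H -> 'H'
  9A -> 'AAAAAAAAA'
  7A -> 'AAAAAAA'

Decoded = HHHHHHBBBBBBBHAAAAAAAAAAAAAAAA


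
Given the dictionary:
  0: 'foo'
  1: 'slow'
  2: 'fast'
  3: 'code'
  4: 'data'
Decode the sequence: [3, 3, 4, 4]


Look up each index in the dictionary:
  3 -> 'code'
  3 -> 'code'
  4 -> 'data'
  4 -> 'data'

Decoded: "code code data data"


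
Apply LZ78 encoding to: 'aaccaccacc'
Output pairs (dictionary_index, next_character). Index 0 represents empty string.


LZ78 encoding steps:
Dictionary: {0: ''}
Step 1: w='' (idx 0), next='a' -> output (0, 'a'), add 'a' as idx 1
Step 2: w='a' (idx 1), next='c' -> output (1, 'c'), add 'ac' as idx 2
Step 3: w='' (idx 0), next='c' -> output (0, 'c'), add 'c' as idx 3
Step 4: w='ac' (idx 2), next='c' -> output (2, 'c'), add 'acc' as idx 4
Step 5: w='acc' (idx 4), end of input -> output (4, '')


Encoded: [(0, 'a'), (1, 'c'), (0, 'c'), (2, 'c'), (4, '')]


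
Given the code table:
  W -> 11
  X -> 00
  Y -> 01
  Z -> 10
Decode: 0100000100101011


Decoding:
01 -> Y
00 -> X
00 -> X
01 -> Y
00 -> X
10 -> Z
10 -> Z
11 -> W


Result: YXXYXZZW


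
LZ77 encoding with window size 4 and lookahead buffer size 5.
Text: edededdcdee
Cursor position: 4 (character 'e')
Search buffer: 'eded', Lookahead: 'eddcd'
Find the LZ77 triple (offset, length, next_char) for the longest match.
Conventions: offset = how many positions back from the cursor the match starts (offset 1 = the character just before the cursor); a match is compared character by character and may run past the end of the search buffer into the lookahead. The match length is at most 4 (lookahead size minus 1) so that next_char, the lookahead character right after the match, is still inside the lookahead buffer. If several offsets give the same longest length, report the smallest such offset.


Try each offset into the search buffer:
  offset=1 (pos 3, char 'd'): match length 0
  offset=2 (pos 2, char 'e'): match length 2
  offset=3 (pos 1, char 'd'): match length 0
  offset=4 (pos 0, char 'e'): match length 2
Longest match has length 2, found at offsets 2, 4; take the smallest, offset 2.
next_char = character at position 4 + 2 = 6 -> 'd'

Best match: offset=2, length=2 (matching 'ed' starting at position 2)
LZ77 triple: (2, 2, 'd')


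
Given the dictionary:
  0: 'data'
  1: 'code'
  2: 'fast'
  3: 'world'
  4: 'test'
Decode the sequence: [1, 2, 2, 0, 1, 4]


Look up each index in the dictionary:
  1 -> 'code'
  2 -> 'fast'
  2 -> 'fast'
  0 -> 'data'
  1 -> 'code'
  4 -> 'test'

Decoded: "code fast fast data code test"


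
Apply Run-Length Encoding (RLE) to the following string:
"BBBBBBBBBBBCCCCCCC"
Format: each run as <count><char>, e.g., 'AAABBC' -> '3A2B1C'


Scanning runs left to right:
  i=0: run of 'B' x 11 -> '11B'
  i=11: run of 'C' x 7 -> '7C'

RLE = 11B7C


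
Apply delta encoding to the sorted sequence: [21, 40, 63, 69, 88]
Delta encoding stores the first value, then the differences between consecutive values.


First value: 21
Deltas:
  40 - 21 = 19
  63 - 40 = 23
  69 - 63 = 6
  88 - 69 = 19


Delta encoded: [21, 19, 23, 6, 19]


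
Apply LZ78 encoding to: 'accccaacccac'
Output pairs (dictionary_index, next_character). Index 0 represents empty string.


LZ78 encoding steps:
Dictionary: {0: ''}
Step 1: w='' (idx 0), next='a' -> output (0, 'a'), add 'a' as idx 1
Step 2: w='' (idx 0), next='c' -> output (0, 'c'), add 'c' as idx 2
Step 3: w='c' (idx 2), next='c' -> output (2, 'c'), add 'cc' as idx 3
Step 4: w='c' (idx 2), next='a' -> output (2, 'a'), add 'ca' as idx 4
Step 5: w='a' (idx 1), next='c' -> output (1, 'c'), add 'ac' as idx 5
Step 6: w='cc' (idx 3), next='a' -> output (3, 'a'), add 'cca' as idx 6
Step 7: w='c' (idx 2), end of input -> output (2, '')


Encoded: [(0, 'a'), (0, 'c'), (2, 'c'), (2, 'a'), (1, 'c'), (3, 'a'), (2, '')]


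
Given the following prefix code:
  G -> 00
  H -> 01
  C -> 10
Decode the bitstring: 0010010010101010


Decoding step by step:
Bits 00 -> G
Bits 10 -> C
Bits 01 -> H
Bits 00 -> G
Bits 10 -> C
Bits 10 -> C
Bits 10 -> C
Bits 10 -> C


Decoded message: GCHGCCCC


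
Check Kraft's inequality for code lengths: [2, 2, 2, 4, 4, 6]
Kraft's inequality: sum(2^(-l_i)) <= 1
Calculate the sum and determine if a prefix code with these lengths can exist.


Sum = 2^(-2) + 2^(-2) + 2^(-2) + 2^(-4) + 2^(-4) + 2^(-6)
    = 0.25 + 0.25 + 0.25 + 0.0625 + 0.0625 + 0.015625
    = 57/64 = 0.890625
Since 0.890625 <= 1, Kraft's inequality IS satisfied.
A prefix code with these lengths CAN exist.

Kraft sum = 0.890625. Satisfied.


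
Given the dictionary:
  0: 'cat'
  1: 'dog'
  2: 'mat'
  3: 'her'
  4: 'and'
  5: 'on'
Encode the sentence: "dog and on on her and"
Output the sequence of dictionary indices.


Look up each word in the dictionary:
  'dog' -> 1
  'and' -> 4
  'on' -> 5
  'on' -> 5
  'her' -> 3
  'and' -> 4

Encoded: [1, 4, 5, 5, 3, 4]


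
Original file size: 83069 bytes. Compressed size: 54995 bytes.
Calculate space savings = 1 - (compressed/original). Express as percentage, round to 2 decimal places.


ratio = compressed/original = 54995/83069 = 0.66204
savings = 1 - ratio = 1 - 0.66204 = 0.33796
as a percentage: 0.33796 * 100 = 33.8%

Space savings = 1 - 54995/83069 = 33.8%


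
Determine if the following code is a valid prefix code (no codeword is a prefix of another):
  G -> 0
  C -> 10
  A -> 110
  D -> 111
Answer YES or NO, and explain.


Checking each pair (does one codeword prefix another?):
  G='0' vs C='10': no prefix
  G='0' vs A='110': no prefix
  G='0' vs D='111': no prefix
  C='10' vs G='0': no prefix
  C='10' vs A='110': no prefix
  C='10' vs D='111': no prefix
  A='110' vs G='0': no prefix
  A='110' vs C='10': no prefix
  A='110' vs D='111': no prefix
  D='111' vs G='0': no prefix
  D='111' vs C='10': no prefix
  D='111' vs A='110': no prefix
No violation found over all pairs.

YES -- this is a valid prefix code. No codeword is a prefix of any other codeword.


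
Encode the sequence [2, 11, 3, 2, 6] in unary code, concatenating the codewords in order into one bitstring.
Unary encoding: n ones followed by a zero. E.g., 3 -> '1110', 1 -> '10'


Encode each number as n ones followed by a terminating 0:
  2 -> 110 (3 bits)
  11 -> 111111111110 (12 bits)
  3 -> 1110 (4 bits)
  2 -> 110 (3 bits)
  6 -> 1111110 (7 bits)
Total length = 3 + 12 + 4 + 3 + 7 = 29 bits.

Unary([2, 11, 3, 2, 6]) = 11011111111111011101101111110 (29 bits)


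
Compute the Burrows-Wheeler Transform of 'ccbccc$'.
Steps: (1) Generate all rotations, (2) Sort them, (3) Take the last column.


Rotations (sorted):
  0: $ccbccc -> last char: c
  1: bccc$cc -> last char: c
  2: c$ccbcc -> last char: c
  3: cbccc$c -> last char: c
  4: cc$ccbc -> last char: c
  5: ccbccc$ -> last char: $
  6: ccc$ccb -> last char: b


BWT = ccccc$b


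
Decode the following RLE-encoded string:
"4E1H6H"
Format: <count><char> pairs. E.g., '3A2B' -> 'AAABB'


Expanding each <count><char> pair:
  4E -> 'EEEE'
  1H -> 'H'
  6H -> 'HHHHHH'

Decoded = EEEEHHHHHHH


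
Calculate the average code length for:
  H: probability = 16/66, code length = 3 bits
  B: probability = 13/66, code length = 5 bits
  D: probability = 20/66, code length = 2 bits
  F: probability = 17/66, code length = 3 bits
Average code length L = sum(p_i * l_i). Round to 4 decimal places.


Weighted contributions p_i * l_i:
  H: (16/66) * 3 = 48/66
  B: (13/66) * 5 = 65/66
  D: (20/66) * 2 = 40/66
  F: (17/66) * 3 = 51/66
Sum = (48 + 65 + 40 + 51)/66 = 204/66

L = 204/66 = 3.0909 bits/symbol


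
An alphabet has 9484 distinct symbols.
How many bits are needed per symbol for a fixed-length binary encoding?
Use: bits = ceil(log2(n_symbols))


log2(9484) = 13.2113
Bracket: 2^13 = 8192 < 9484 <= 2^14 = 16384
So ceil(log2(9484)) = 14

bits = ceil(log2(9484)) = ceil(13.2113) = 14 bits


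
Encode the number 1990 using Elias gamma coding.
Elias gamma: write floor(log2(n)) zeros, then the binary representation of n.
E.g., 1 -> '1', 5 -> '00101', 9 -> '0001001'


num_bits = floor(log2(1990)) + 1 = 11
leading_zeros = num_bits - 1 = 10
binary(1990) = 11111000110

Elias gamma(1990) = '0000000000' + '11111000110' = 000000000011111000110 (21 bits)


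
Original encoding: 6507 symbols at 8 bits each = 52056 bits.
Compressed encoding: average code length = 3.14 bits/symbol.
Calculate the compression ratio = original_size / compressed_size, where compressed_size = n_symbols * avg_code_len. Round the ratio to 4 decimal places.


original_size = n_symbols * orig_bits = 6507 * 8 = 52056 bits
compressed_size = n_symbols * avg_code_len = 6507 * 3.14 = 20431.98 bits
ratio = original_size / compressed_size = 52056 / 20431.98 = 2.5478

Compression ratio = 2.5478


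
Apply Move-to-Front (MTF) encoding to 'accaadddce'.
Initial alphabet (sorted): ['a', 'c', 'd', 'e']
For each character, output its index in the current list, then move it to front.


MTF encoding:
'a': index 0 in ['a', 'c', 'd', 'e'] -> ['a', 'c', 'd', 'e']
'c': index 1 in ['a', 'c', 'd', 'e'] -> ['c', 'a', 'd', 'e']
'c': index 0 in ['c', 'a', 'd', 'e'] -> ['c', 'a', 'd', 'e']
'a': index 1 in ['c', 'a', 'd', 'e'] -> ['a', 'c', 'd', 'e']
'a': index 0 in ['a', 'c', 'd', 'e'] -> ['a', 'c', 'd', 'e']
'd': index 2 in ['a', 'c', 'd', 'e'] -> ['d', 'a', 'c', 'e']
'd': index 0 in ['d', 'a', 'c', 'e'] -> ['d', 'a', 'c', 'e']
'd': index 0 in ['d', 'a', 'c', 'e'] -> ['d', 'a', 'c', 'e']
'c': index 2 in ['d', 'a', 'c', 'e'] -> ['c', 'd', 'a', 'e']
'e': index 3 in ['c', 'd', 'a', 'e'] -> ['e', 'c', 'd', 'a']


Output: [0, 1, 0, 1, 0, 2, 0, 0, 2, 3]


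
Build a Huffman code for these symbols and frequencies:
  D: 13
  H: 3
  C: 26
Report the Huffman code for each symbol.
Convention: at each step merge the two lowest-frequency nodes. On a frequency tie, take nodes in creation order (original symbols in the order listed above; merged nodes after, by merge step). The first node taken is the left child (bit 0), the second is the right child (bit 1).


Huffman tree construction:
Step 1: Merge H(3) + D(13) = 16
Step 2: Merge (H+D)(16) + C(26) = 42
Read each symbol's code off the tree from the root (left child = 0, right child = 1).

Codes:
  D: 01 (length 2)
  H: 00 (length 2)
  C: 1 (length 1)
Average code length: 58/42 = 1.3810 bits/symbol


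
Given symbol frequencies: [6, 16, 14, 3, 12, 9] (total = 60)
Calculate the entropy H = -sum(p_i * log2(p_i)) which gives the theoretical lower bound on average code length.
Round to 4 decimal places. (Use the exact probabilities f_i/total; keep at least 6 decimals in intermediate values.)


Per-symbol terms -p_i * log2(p_i) with p_i = f_i/60:
  p = 6/60 = 0.100000: log2(p) = -3.321928, -p*log2(p) = 0.332193
  p = 16/60 = 0.266667: log2(p) = -1.906891, -p*log2(p) = 0.508504
  p = 14/60 = 0.233333: log2(p) = -2.099536, -p*log2(p) = 0.489892
  p = 3/60 = 0.050000: log2(p) = -4.321928, -p*log2(p) = 0.216096
  p = 12/60 = 0.200000: log2(p) = -2.321928, -p*log2(p) = 0.464386
  p = 9/60 = 0.150000: log2(p) = -2.736966, -p*log2(p) = 0.410545
H = 0.332193 + 0.508504 + 0.489892 + 0.216096 + 0.464386 + 0.410545 = 2.421616

H = 2.4216 bits/symbol


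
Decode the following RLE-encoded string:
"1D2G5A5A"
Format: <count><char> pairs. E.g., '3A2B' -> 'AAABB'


Expanding each <count><char> pair:
  1D -> 'D'
  2G -> 'GG'
  5A -> 'AAAAA'
  5A -> 'AAAAA'

Decoded = DGGAAAAAAAAAA


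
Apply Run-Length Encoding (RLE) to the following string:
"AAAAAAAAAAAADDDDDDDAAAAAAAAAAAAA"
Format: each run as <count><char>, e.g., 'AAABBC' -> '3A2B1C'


Scanning runs left to right:
  i=0: run of 'A' x 12 -> '12A'
  i=12: run of 'D' x 7 -> '7D'
  i=19: run of 'A' x 13 -> '13A'

RLE = 12A7D13A


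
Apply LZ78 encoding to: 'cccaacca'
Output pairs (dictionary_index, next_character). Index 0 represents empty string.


LZ78 encoding steps:
Dictionary: {0: ''}
Step 1: w='' (idx 0), next='c' -> output (0, 'c'), add 'c' as idx 1
Step 2: w='c' (idx 1), next='c' -> output (1, 'c'), add 'cc' as idx 2
Step 3: w='' (idx 0), next='a' -> output (0, 'a'), add 'a' as idx 3
Step 4: w='a' (idx 3), next='c' -> output (3, 'c'), add 'ac' as idx 4
Step 5: w='c' (idx 1), next='a' -> output (1, 'a'), add 'ca' as idx 5


Encoded: [(0, 'c'), (1, 'c'), (0, 'a'), (3, 'c'), (1, 'a')]


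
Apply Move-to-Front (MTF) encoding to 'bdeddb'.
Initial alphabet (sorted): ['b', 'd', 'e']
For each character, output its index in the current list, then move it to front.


MTF encoding:
'b': index 0 in ['b', 'd', 'e'] -> ['b', 'd', 'e']
'd': index 1 in ['b', 'd', 'e'] -> ['d', 'b', 'e']
'e': index 2 in ['d', 'b', 'e'] -> ['e', 'd', 'b']
'd': index 1 in ['e', 'd', 'b'] -> ['d', 'e', 'b']
'd': index 0 in ['d', 'e', 'b'] -> ['d', 'e', 'b']
'b': index 2 in ['d', 'e', 'b'] -> ['b', 'd', 'e']


Output: [0, 1, 2, 1, 0, 2]


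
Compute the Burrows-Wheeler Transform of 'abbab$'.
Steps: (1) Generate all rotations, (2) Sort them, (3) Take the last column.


Rotations (sorted):
  0: $abbab -> last char: b
  1: ab$abb -> last char: b
  2: abbab$ -> last char: $
  3: b$abba -> last char: a
  4: bab$ab -> last char: b
  5: bbab$a -> last char: a


BWT = bb$aba


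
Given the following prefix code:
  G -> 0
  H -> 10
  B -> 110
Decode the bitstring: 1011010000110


Decoding step by step:
Bits 10 -> H
Bits 110 -> B
Bits 10 -> H
Bits 0 -> G
Bits 0 -> G
Bits 0 -> G
Bits 110 -> B


Decoded message: HBHGGGB


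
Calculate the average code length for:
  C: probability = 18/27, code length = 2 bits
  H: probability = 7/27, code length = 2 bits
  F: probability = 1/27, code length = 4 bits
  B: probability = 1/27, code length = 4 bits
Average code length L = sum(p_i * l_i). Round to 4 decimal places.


Weighted contributions p_i * l_i:
  C: (18/27) * 2 = 36/27
  H: (7/27) * 2 = 14/27
  F: (1/27) * 4 = 4/27
  B: (1/27) * 4 = 4/27
Sum = (36 + 14 + 4 + 4)/27 = 58/27

L = 58/27 = 2.1481 bits/symbol


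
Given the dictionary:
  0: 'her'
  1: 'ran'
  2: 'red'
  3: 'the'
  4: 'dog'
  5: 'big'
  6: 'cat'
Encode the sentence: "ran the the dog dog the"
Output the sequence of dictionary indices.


Look up each word in the dictionary:
  'ran' -> 1
  'the' -> 3
  'the' -> 3
  'dog' -> 4
  'dog' -> 4
  'the' -> 3

Encoded: [1, 3, 3, 4, 4, 3]


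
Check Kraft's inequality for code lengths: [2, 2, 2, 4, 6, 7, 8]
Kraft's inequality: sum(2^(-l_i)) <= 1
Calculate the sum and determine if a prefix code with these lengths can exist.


Sum = 2^(-2) + 2^(-2) + 2^(-2) + 2^(-4) + 2^(-6) + 2^(-7) + 2^(-8)
    = 0.25 + 0.25 + 0.25 + 0.0625 + 0.015625 + 0.0078125 + 0.00390625
    = 215/256 = 0.83984375
Since 0.83984375 <= 1, Kraft's inequality IS satisfied.
A prefix code with these lengths CAN exist.

Kraft sum = 0.83984375. Satisfied.


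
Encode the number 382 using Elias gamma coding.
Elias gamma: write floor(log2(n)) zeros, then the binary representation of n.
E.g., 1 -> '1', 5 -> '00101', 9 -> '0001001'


num_bits = floor(log2(382)) + 1 = 9
leading_zeros = num_bits - 1 = 8
binary(382) = 101111110

Elias gamma(382) = '00000000' + '101111110' = 00000000101111110 (17 bits)


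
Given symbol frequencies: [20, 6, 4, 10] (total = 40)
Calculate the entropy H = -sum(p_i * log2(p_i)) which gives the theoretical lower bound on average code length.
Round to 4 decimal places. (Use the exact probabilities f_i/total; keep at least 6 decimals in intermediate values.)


Per-symbol terms -p_i * log2(p_i) with p_i = f_i/40:
  p = 20/40 = 0.500000: log2(p) = -1.000000, -p*log2(p) = 0.500000
  p = 6/40 = 0.150000: log2(p) = -2.736966, -p*log2(p) = 0.410545
  p = 4/40 = 0.100000: log2(p) = -3.321928, -p*log2(p) = 0.332193
  p = 10/40 = 0.250000: log2(p) = -2.000000, -p*log2(p) = 0.500000
H = 0.500000 + 0.410545 + 0.332193 + 0.500000 = 1.742738

H = 1.7427 bits/symbol


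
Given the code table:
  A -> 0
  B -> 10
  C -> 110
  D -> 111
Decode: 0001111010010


Decoding:
0 -> A
0 -> A
0 -> A
111 -> D
10 -> B
10 -> B
0 -> A
10 -> B


Result: AAADBBAB


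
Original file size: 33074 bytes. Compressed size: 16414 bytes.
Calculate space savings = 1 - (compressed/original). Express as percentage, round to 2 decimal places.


ratio = compressed/original = 16414/33074 = 0.496281
savings = 1 - ratio = 1 - 0.496281 = 0.503719
as a percentage: 0.503719 * 100 = 50.37%

Space savings = 1 - 16414/33074 = 50.37%


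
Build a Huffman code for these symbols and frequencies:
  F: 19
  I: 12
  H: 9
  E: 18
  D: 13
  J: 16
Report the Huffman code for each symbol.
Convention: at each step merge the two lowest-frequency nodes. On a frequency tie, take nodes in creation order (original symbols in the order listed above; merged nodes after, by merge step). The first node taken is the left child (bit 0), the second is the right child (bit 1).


Huffman tree construction:
Step 1: Merge H(9) + I(12) = 21
Step 2: Merge D(13) + J(16) = 29
Step 3: Merge E(18) + F(19) = 37
Step 4: Merge (H+I)(21) + (D+J)(29) = 50
Step 5: Merge (E+F)(37) + ((H+I)+(D+J))(50) = 87
Read each symbol's code off the tree from the root (left child = 0, right child = 1).

Codes:
  F: 01 (length 2)
  I: 101 (length 3)
  H: 100 (length 3)
  E: 00 (length 2)
  D: 110 (length 3)
  J: 111 (length 3)
Average code length: 224/87 = 2.5747 bits/symbol


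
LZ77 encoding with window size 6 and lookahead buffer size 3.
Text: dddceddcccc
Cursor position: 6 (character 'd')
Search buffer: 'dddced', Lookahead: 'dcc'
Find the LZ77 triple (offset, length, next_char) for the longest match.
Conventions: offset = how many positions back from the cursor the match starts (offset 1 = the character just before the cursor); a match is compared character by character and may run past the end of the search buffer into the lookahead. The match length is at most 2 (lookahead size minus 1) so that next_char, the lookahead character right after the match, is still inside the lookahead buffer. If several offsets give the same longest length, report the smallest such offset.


Try each offset into the search buffer:
  offset=1 (pos 5, char 'd'): match length 1
  offset=2 (pos 4, char 'e'): match length 0
  offset=3 (pos 3, char 'c'): match length 0
  offset=4 (pos 2, char 'd'): match length 2
  offset=5 (pos 1, char 'd'): match length 1
  offset=6 (pos 0, char 'd'): match length 1
Longest match has length 2 at offset 4.
next_char = character at position 6 + 2 = 8 -> 'c'

Best match: offset=4, length=2 (matching 'dc' starting at position 2)
LZ77 triple: (4, 2, 'c')


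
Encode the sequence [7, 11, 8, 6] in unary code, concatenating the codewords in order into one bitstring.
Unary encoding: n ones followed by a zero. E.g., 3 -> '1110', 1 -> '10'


Encode each number as n ones followed by a terminating 0:
  7 -> 11111110 (8 bits)
  11 -> 111111111110 (12 bits)
  8 -> 111111110 (9 bits)
  6 -> 1111110 (7 bits)
Total length = 8 + 12 + 9 + 7 = 36 bits.

Unary([7, 11, 8, 6]) = 111111101111111111101111111101111110 (36 bits)


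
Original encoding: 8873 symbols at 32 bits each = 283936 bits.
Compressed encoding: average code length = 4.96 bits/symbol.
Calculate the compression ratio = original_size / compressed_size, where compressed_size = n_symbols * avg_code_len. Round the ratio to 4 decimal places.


original_size = n_symbols * orig_bits = 8873 * 32 = 283936 bits
compressed_size = n_symbols * avg_code_len = 8873 * 4.96 = 44010.08 bits
ratio = original_size / compressed_size = 283936 / 44010.08 = 6.4516

Compression ratio = 6.4516


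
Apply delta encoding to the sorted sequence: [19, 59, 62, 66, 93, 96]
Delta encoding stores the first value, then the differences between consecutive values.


First value: 19
Deltas:
  59 - 19 = 40
  62 - 59 = 3
  66 - 62 = 4
  93 - 66 = 27
  96 - 93 = 3


Delta encoded: [19, 40, 3, 4, 27, 3]


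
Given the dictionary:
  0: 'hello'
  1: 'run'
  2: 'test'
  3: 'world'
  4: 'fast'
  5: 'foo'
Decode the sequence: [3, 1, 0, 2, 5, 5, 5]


Look up each index in the dictionary:
  3 -> 'world'
  1 -> 'run'
  0 -> 'hello'
  2 -> 'test'
  5 -> 'foo'
  5 -> 'foo'
  5 -> 'foo'

Decoded: "world run hello test foo foo foo"


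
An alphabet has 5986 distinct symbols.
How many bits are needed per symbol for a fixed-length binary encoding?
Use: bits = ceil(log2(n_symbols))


log2(5986) = 12.5474
Bracket: 2^12 = 4096 < 5986 <= 2^13 = 8192
So ceil(log2(5986)) = 13

bits = ceil(log2(5986)) = ceil(12.5474) = 13 bits


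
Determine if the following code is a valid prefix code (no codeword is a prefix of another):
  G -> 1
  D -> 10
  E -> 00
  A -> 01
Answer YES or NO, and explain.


Checking each pair (does one codeword prefix another?):
  G='1' vs D='10': prefix -- VIOLATION

NO -- this is NOT a valid prefix code. G (1) is a prefix of D (10).


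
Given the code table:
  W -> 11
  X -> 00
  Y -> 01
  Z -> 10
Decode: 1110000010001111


Decoding:
11 -> W
10 -> Z
00 -> X
00 -> X
10 -> Z
00 -> X
11 -> W
11 -> W


Result: WZXXZXWW


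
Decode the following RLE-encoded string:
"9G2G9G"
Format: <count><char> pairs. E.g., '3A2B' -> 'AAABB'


Expanding each <count><char> pair:
  9G -> 'GGGGGGGGG'
  2G -> 'GG'
  9G -> 'GGGGGGGGG'

Decoded = GGGGGGGGGGGGGGGGGGGG


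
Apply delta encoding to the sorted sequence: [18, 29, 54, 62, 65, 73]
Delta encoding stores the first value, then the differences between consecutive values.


First value: 18
Deltas:
  29 - 18 = 11
  54 - 29 = 25
  62 - 54 = 8
  65 - 62 = 3
  73 - 65 = 8


Delta encoded: [18, 11, 25, 8, 3, 8]


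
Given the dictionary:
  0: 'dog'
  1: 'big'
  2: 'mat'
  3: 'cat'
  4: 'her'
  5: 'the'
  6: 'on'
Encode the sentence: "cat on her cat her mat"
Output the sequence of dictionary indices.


Look up each word in the dictionary:
  'cat' -> 3
  'on' -> 6
  'her' -> 4
  'cat' -> 3
  'her' -> 4
  'mat' -> 2

Encoded: [3, 6, 4, 3, 4, 2]


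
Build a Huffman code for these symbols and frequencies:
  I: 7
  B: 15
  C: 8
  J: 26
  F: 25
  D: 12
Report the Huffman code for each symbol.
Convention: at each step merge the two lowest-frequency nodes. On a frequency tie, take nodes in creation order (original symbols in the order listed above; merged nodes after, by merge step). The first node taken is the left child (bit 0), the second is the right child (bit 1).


Huffman tree construction:
Step 1: Merge I(7) + C(8) = 15
Step 2: Merge D(12) + B(15) = 27
Step 3: Merge (I+C)(15) + F(25) = 40
Step 4: Merge J(26) + (D+B)(27) = 53
Step 5: Merge ((I+C)+F)(40) + (J+(D+B))(53) = 93
Read each symbol's code off the tree from the root (left child = 0, right child = 1).

Codes:
  I: 000 (length 3)
  B: 111 (length 3)
  C: 001 (length 3)
  J: 10 (length 2)
  F: 01 (length 2)
  D: 110 (length 3)
Average code length: 228/93 = 2.4516 bits/symbol


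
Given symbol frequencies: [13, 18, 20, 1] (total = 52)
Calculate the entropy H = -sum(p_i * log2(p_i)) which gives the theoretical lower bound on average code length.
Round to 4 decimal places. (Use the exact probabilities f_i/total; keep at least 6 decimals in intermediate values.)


Per-symbol terms -p_i * log2(p_i) with p_i = f_i/52:
  p = 13/52 = 0.250000: log2(p) = -2.000000, -p*log2(p) = 0.500000
  p = 18/52 = 0.346154: log2(p) = -1.530515, -p*log2(p) = 0.529794
  p = 20/52 = 0.384615: log2(p) = -1.378512, -p*log2(p) = 0.530197
  p = 1/52 = 0.019231: log2(p) = -5.700440, -p*log2(p) = 0.109624
H = 0.500000 + 0.529794 + 0.530197 + 0.109624 = 1.669615

H = 1.6696 bits/symbol


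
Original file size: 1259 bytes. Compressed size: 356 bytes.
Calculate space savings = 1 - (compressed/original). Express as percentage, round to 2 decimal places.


ratio = compressed/original = 356/1259 = 0.282764
savings = 1 - ratio = 1 - 0.282764 = 0.717236
as a percentage: 0.717236 * 100 = 71.72%

Space savings = 1 - 356/1259 = 71.72%


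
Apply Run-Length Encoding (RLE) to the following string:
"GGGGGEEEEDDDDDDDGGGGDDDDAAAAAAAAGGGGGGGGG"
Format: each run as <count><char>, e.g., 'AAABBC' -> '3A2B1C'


Scanning runs left to right:
  i=0: run of 'G' x 5 -> '5G'
  i=5: run of 'E' x 4 -> '4E'
  i=9: run of 'D' x 7 -> '7D'
  i=16: run of 'G' x 4 -> '4G'
  i=20: run of 'D' x 4 -> '4D'
  i=24: run of 'A' x 8 -> '8A'
  i=32: run of 'G' x 9 -> '9G'

RLE = 5G4E7D4G4D8A9G


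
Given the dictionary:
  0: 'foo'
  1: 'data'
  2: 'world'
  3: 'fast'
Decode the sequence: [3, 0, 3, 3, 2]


Look up each index in the dictionary:
  3 -> 'fast'
  0 -> 'foo'
  3 -> 'fast'
  3 -> 'fast'
  2 -> 'world'

Decoded: "fast foo fast fast world"


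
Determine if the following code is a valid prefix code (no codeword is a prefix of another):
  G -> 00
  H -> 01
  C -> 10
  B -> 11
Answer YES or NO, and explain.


Checking each pair (does one codeword prefix another?):
  G='00' vs H='01': no prefix
  G='00' vs C='10': no prefix
  G='00' vs B='11': no prefix
  H='01' vs G='00': no prefix
  H='01' vs C='10': no prefix
  H='01' vs B='11': no prefix
  C='10' vs G='00': no prefix
  C='10' vs H='01': no prefix
  C='10' vs B='11': no prefix
  B='11' vs G='00': no prefix
  B='11' vs H='01': no prefix
  B='11' vs C='10': no prefix
No violation found over all pairs.

YES -- this is a valid prefix code. No codeword is a prefix of any other codeword.
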